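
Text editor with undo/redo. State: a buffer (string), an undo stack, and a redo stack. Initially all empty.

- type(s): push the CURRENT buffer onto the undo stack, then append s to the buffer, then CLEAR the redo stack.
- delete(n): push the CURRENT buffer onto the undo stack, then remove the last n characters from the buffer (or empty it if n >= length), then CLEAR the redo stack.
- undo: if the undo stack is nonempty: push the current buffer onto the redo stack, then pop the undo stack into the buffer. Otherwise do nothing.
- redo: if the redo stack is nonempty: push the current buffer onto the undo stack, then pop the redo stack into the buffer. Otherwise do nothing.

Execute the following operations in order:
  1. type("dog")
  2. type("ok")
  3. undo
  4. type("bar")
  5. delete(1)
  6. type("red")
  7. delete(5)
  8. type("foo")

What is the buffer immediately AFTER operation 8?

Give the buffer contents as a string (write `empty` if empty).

Answer: dogfoo

Derivation:
After op 1 (type): buf='dog' undo_depth=1 redo_depth=0
After op 2 (type): buf='dogok' undo_depth=2 redo_depth=0
After op 3 (undo): buf='dog' undo_depth=1 redo_depth=1
After op 4 (type): buf='dogbar' undo_depth=2 redo_depth=0
After op 5 (delete): buf='dogba' undo_depth=3 redo_depth=0
After op 6 (type): buf='dogbared' undo_depth=4 redo_depth=0
After op 7 (delete): buf='dog' undo_depth=5 redo_depth=0
After op 8 (type): buf='dogfoo' undo_depth=6 redo_depth=0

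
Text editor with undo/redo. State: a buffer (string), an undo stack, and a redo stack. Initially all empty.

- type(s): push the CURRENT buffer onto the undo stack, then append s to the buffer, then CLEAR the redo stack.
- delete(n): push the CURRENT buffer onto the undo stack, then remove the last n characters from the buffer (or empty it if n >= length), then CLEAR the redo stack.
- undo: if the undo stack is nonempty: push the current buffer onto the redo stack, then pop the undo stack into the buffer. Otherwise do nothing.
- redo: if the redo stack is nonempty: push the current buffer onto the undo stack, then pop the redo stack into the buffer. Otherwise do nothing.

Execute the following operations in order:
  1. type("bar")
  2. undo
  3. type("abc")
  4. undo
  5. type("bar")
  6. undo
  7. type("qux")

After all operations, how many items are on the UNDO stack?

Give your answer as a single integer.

After op 1 (type): buf='bar' undo_depth=1 redo_depth=0
After op 2 (undo): buf='(empty)' undo_depth=0 redo_depth=1
After op 3 (type): buf='abc' undo_depth=1 redo_depth=0
After op 4 (undo): buf='(empty)' undo_depth=0 redo_depth=1
After op 5 (type): buf='bar' undo_depth=1 redo_depth=0
After op 6 (undo): buf='(empty)' undo_depth=0 redo_depth=1
After op 7 (type): buf='qux' undo_depth=1 redo_depth=0

Answer: 1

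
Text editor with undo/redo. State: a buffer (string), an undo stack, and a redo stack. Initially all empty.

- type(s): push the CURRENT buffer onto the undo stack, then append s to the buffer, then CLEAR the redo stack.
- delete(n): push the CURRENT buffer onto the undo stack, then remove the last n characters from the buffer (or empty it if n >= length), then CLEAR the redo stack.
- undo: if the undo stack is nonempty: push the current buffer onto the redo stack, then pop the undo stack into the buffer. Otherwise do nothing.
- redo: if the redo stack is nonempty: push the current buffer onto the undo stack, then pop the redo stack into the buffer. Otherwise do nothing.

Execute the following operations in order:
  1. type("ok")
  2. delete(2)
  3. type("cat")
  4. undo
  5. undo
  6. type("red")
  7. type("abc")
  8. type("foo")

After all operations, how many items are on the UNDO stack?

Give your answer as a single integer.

After op 1 (type): buf='ok' undo_depth=1 redo_depth=0
After op 2 (delete): buf='(empty)' undo_depth=2 redo_depth=0
After op 3 (type): buf='cat' undo_depth=3 redo_depth=0
After op 4 (undo): buf='(empty)' undo_depth=2 redo_depth=1
After op 5 (undo): buf='ok' undo_depth=1 redo_depth=2
After op 6 (type): buf='okred' undo_depth=2 redo_depth=0
After op 7 (type): buf='okredabc' undo_depth=3 redo_depth=0
After op 8 (type): buf='okredabcfoo' undo_depth=4 redo_depth=0

Answer: 4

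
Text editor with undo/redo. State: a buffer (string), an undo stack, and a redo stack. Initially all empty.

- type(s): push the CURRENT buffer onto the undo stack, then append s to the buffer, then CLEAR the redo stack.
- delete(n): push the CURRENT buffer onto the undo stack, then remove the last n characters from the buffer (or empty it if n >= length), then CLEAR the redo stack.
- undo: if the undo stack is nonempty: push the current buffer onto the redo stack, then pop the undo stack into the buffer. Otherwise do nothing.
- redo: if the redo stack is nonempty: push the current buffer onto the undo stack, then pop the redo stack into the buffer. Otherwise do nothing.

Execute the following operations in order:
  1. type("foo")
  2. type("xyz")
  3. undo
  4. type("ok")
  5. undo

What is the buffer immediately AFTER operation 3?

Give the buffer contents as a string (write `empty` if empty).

Answer: foo

Derivation:
After op 1 (type): buf='foo' undo_depth=1 redo_depth=0
After op 2 (type): buf='fooxyz' undo_depth=2 redo_depth=0
After op 3 (undo): buf='foo' undo_depth=1 redo_depth=1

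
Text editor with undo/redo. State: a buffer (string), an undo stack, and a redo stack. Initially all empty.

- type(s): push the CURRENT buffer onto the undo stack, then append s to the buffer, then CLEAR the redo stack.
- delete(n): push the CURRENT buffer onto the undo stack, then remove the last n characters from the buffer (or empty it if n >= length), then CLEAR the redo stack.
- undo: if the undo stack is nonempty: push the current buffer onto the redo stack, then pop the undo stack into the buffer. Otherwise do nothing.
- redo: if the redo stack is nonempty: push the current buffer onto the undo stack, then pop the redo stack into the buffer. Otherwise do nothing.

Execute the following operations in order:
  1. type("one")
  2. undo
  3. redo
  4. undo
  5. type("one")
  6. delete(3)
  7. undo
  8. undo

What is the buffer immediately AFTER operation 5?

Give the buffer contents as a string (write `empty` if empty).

After op 1 (type): buf='one' undo_depth=1 redo_depth=0
After op 2 (undo): buf='(empty)' undo_depth=0 redo_depth=1
After op 3 (redo): buf='one' undo_depth=1 redo_depth=0
After op 4 (undo): buf='(empty)' undo_depth=0 redo_depth=1
After op 5 (type): buf='one' undo_depth=1 redo_depth=0

Answer: one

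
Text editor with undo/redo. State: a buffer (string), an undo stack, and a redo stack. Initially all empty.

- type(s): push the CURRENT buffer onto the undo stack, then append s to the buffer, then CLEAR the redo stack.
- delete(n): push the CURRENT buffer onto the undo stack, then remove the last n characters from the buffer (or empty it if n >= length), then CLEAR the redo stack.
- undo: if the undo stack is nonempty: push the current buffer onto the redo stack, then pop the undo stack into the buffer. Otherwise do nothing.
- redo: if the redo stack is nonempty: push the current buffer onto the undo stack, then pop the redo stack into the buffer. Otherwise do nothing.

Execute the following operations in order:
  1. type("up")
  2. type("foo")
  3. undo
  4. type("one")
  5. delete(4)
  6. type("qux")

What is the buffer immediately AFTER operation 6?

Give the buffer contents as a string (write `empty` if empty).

Answer: uqux

Derivation:
After op 1 (type): buf='up' undo_depth=1 redo_depth=0
After op 2 (type): buf='upfoo' undo_depth=2 redo_depth=0
After op 3 (undo): buf='up' undo_depth=1 redo_depth=1
After op 4 (type): buf='upone' undo_depth=2 redo_depth=0
After op 5 (delete): buf='u' undo_depth=3 redo_depth=0
After op 6 (type): buf='uqux' undo_depth=4 redo_depth=0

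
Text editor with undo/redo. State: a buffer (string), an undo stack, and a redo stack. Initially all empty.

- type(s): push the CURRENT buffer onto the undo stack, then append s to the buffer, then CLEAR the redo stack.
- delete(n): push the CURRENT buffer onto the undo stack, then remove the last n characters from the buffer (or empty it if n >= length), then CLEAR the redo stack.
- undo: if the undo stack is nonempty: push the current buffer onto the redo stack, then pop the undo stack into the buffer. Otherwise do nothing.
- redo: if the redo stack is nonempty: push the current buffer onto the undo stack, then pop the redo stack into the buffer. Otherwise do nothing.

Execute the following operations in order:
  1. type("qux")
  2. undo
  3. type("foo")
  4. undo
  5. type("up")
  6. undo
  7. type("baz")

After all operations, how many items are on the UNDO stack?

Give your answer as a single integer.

After op 1 (type): buf='qux' undo_depth=1 redo_depth=0
After op 2 (undo): buf='(empty)' undo_depth=0 redo_depth=1
After op 3 (type): buf='foo' undo_depth=1 redo_depth=0
After op 4 (undo): buf='(empty)' undo_depth=0 redo_depth=1
After op 5 (type): buf='up' undo_depth=1 redo_depth=0
After op 6 (undo): buf='(empty)' undo_depth=0 redo_depth=1
After op 7 (type): buf='baz' undo_depth=1 redo_depth=0

Answer: 1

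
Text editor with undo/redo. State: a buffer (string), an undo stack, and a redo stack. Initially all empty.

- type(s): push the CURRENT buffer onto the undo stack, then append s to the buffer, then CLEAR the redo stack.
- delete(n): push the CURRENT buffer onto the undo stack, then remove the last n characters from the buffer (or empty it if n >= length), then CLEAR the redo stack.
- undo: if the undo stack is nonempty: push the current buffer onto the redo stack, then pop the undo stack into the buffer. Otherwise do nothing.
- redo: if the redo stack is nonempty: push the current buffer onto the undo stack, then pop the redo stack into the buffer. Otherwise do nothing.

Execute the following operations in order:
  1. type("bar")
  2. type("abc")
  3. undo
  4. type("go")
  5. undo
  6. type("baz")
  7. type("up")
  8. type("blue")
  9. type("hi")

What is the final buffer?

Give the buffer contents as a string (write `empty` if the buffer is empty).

After op 1 (type): buf='bar' undo_depth=1 redo_depth=0
After op 2 (type): buf='barabc' undo_depth=2 redo_depth=0
After op 3 (undo): buf='bar' undo_depth=1 redo_depth=1
After op 4 (type): buf='bargo' undo_depth=2 redo_depth=0
After op 5 (undo): buf='bar' undo_depth=1 redo_depth=1
After op 6 (type): buf='barbaz' undo_depth=2 redo_depth=0
After op 7 (type): buf='barbazup' undo_depth=3 redo_depth=0
After op 8 (type): buf='barbazupblue' undo_depth=4 redo_depth=0
After op 9 (type): buf='barbazupbluehi' undo_depth=5 redo_depth=0

Answer: barbazupbluehi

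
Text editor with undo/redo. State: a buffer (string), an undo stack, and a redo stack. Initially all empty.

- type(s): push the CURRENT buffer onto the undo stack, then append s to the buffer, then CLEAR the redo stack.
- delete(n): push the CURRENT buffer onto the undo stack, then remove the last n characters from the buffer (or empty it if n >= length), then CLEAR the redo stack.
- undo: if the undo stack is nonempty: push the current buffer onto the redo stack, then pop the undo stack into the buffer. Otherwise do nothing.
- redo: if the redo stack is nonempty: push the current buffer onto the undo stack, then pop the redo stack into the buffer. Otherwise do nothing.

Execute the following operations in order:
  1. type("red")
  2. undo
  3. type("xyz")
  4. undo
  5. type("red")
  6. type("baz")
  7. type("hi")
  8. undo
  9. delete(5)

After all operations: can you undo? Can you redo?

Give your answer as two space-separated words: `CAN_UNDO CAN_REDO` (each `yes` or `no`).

Answer: yes no

Derivation:
After op 1 (type): buf='red' undo_depth=1 redo_depth=0
After op 2 (undo): buf='(empty)' undo_depth=0 redo_depth=1
After op 3 (type): buf='xyz' undo_depth=1 redo_depth=0
After op 4 (undo): buf='(empty)' undo_depth=0 redo_depth=1
After op 5 (type): buf='red' undo_depth=1 redo_depth=0
After op 6 (type): buf='redbaz' undo_depth=2 redo_depth=0
After op 7 (type): buf='redbazhi' undo_depth=3 redo_depth=0
After op 8 (undo): buf='redbaz' undo_depth=2 redo_depth=1
After op 9 (delete): buf='r' undo_depth=3 redo_depth=0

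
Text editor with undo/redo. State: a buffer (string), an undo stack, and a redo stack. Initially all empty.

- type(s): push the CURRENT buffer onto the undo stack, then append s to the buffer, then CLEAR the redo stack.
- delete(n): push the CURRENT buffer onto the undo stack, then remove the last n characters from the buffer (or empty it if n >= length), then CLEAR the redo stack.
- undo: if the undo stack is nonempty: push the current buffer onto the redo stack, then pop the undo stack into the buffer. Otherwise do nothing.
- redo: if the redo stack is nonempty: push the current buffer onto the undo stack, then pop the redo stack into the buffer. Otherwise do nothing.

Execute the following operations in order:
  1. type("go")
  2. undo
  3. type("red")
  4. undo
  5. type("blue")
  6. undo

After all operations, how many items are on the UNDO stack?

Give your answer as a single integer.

Answer: 0

Derivation:
After op 1 (type): buf='go' undo_depth=1 redo_depth=0
After op 2 (undo): buf='(empty)' undo_depth=0 redo_depth=1
After op 3 (type): buf='red' undo_depth=1 redo_depth=0
After op 4 (undo): buf='(empty)' undo_depth=0 redo_depth=1
After op 5 (type): buf='blue' undo_depth=1 redo_depth=0
After op 6 (undo): buf='(empty)' undo_depth=0 redo_depth=1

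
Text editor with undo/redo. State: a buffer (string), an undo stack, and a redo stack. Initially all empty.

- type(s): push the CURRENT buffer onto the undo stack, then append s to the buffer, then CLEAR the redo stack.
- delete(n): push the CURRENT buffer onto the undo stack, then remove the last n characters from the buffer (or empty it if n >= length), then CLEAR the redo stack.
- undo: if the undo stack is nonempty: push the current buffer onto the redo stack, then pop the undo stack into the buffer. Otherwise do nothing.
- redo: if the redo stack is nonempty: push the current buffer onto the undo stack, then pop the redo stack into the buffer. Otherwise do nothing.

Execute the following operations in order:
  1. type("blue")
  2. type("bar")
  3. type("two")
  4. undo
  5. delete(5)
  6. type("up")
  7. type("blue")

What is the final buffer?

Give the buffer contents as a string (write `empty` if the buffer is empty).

After op 1 (type): buf='blue' undo_depth=1 redo_depth=0
After op 2 (type): buf='bluebar' undo_depth=2 redo_depth=0
After op 3 (type): buf='bluebartwo' undo_depth=3 redo_depth=0
After op 4 (undo): buf='bluebar' undo_depth=2 redo_depth=1
After op 5 (delete): buf='bl' undo_depth=3 redo_depth=0
After op 6 (type): buf='blup' undo_depth=4 redo_depth=0
After op 7 (type): buf='blupblue' undo_depth=5 redo_depth=0

Answer: blupblue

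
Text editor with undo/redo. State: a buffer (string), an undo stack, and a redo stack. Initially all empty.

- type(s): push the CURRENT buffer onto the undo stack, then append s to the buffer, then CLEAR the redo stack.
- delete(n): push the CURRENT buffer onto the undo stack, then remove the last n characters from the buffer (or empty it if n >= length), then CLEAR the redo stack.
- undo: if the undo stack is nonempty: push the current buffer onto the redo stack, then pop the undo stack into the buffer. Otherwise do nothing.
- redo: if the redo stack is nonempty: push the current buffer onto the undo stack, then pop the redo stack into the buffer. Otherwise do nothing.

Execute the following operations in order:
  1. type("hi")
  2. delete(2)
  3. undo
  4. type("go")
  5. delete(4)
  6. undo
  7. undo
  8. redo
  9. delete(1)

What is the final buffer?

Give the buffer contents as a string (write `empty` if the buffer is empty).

Answer: hig

Derivation:
After op 1 (type): buf='hi' undo_depth=1 redo_depth=0
After op 2 (delete): buf='(empty)' undo_depth=2 redo_depth=0
After op 3 (undo): buf='hi' undo_depth=1 redo_depth=1
After op 4 (type): buf='higo' undo_depth=2 redo_depth=0
After op 5 (delete): buf='(empty)' undo_depth=3 redo_depth=0
After op 6 (undo): buf='higo' undo_depth=2 redo_depth=1
After op 7 (undo): buf='hi' undo_depth=1 redo_depth=2
After op 8 (redo): buf='higo' undo_depth=2 redo_depth=1
After op 9 (delete): buf='hig' undo_depth=3 redo_depth=0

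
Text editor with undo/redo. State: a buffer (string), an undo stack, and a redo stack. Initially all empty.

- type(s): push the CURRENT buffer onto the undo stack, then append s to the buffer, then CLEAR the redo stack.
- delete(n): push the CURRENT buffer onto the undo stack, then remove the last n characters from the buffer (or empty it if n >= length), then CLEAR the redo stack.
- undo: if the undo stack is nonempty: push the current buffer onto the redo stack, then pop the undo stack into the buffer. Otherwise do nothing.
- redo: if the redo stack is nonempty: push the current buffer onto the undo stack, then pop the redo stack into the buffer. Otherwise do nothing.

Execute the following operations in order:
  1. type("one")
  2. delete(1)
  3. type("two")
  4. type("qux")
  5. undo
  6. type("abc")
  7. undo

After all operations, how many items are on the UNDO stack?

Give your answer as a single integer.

After op 1 (type): buf='one' undo_depth=1 redo_depth=0
After op 2 (delete): buf='on' undo_depth=2 redo_depth=0
After op 3 (type): buf='ontwo' undo_depth=3 redo_depth=0
After op 4 (type): buf='ontwoqux' undo_depth=4 redo_depth=0
After op 5 (undo): buf='ontwo' undo_depth=3 redo_depth=1
After op 6 (type): buf='ontwoabc' undo_depth=4 redo_depth=0
After op 7 (undo): buf='ontwo' undo_depth=3 redo_depth=1

Answer: 3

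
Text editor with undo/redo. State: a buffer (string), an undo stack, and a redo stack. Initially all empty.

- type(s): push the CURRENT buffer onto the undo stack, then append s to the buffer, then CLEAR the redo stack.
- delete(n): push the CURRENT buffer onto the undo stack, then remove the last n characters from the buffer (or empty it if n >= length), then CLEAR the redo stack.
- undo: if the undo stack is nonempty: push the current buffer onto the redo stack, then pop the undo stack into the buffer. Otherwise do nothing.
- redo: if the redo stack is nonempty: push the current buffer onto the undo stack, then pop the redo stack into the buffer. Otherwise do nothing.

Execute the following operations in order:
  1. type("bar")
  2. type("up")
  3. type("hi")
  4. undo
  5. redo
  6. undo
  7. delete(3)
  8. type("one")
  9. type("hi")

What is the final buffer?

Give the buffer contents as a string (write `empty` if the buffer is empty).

Answer: baonehi

Derivation:
After op 1 (type): buf='bar' undo_depth=1 redo_depth=0
After op 2 (type): buf='barup' undo_depth=2 redo_depth=0
After op 3 (type): buf='baruphi' undo_depth=3 redo_depth=0
After op 4 (undo): buf='barup' undo_depth=2 redo_depth=1
After op 5 (redo): buf='baruphi' undo_depth=3 redo_depth=0
After op 6 (undo): buf='barup' undo_depth=2 redo_depth=1
After op 7 (delete): buf='ba' undo_depth=3 redo_depth=0
After op 8 (type): buf='baone' undo_depth=4 redo_depth=0
After op 9 (type): buf='baonehi' undo_depth=5 redo_depth=0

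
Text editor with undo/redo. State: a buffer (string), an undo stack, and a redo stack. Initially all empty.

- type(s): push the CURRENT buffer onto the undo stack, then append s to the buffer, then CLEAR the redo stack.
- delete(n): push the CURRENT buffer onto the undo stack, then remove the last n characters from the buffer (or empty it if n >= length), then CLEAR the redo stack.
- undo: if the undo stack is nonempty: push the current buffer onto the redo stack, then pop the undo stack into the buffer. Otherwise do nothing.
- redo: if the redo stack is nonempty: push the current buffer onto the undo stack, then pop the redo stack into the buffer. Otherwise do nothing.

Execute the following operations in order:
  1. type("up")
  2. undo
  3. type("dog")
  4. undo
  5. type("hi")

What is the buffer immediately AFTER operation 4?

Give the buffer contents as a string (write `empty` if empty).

Answer: empty

Derivation:
After op 1 (type): buf='up' undo_depth=1 redo_depth=0
After op 2 (undo): buf='(empty)' undo_depth=0 redo_depth=1
After op 3 (type): buf='dog' undo_depth=1 redo_depth=0
After op 4 (undo): buf='(empty)' undo_depth=0 redo_depth=1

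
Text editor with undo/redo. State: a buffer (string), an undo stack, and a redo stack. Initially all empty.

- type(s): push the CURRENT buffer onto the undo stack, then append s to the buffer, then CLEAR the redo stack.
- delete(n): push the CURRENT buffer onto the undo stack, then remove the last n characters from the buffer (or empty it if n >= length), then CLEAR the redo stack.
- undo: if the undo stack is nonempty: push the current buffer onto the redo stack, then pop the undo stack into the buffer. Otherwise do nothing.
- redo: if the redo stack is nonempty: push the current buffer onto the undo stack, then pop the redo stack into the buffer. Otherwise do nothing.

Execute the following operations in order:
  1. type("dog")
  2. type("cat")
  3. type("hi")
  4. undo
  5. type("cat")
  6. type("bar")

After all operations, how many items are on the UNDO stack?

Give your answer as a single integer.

After op 1 (type): buf='dog' undo_depth=1 redo_depth=0
After op 2 (type): buf='dogcat' undo_depth=2 redo_depth=0
After op 3 (type): buf='dogcathi' undo_depth=3 redo_depth=0
After op 4 (undo): buf='dogcat' undo_depth=2 redo_depth=1
After op 5 (type): buf='dogcatcat' undo_depth=3 redo_depth=0
After op 6 (type): buf='dogcatcatbar' undo_depth=4 redo_depth=0

Answer: 4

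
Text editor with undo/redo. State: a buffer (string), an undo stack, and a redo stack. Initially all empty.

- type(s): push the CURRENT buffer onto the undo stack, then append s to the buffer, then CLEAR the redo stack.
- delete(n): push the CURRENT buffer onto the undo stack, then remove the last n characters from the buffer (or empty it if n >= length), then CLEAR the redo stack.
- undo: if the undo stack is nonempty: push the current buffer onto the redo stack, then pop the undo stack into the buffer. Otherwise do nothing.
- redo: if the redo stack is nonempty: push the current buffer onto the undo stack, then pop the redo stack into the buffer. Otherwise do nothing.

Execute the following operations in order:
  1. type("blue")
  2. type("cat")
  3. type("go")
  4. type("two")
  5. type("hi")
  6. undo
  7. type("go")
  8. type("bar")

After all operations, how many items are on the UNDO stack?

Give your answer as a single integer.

After op 1 (type): buf='blue' undo_depth=1 redo_depth=0
After op 2 (type): buf='bluecat' undo_depth=2 redo_depth=0
After op 3 (type): buf='bluecatgo' undo_depth=3 redo_depth=0
After op 4 (type): buf='bluecatgotwo' undo_depth=4 redo_depth=0
After op 5 (type): buf='bluecatgotwohi' undo_depth=5 redo_depth=0
After op 6 (undo): buf='bluecatgotwo' undo_depth=4 redo_depth=1
After op 7 (type): buf='bluecatgotwogo' undo_depth=5 redo_depth=0
After op 8 (type): buf='bluecatgotwogobar' undo_depth=6 redo_depth=0

Answer: 6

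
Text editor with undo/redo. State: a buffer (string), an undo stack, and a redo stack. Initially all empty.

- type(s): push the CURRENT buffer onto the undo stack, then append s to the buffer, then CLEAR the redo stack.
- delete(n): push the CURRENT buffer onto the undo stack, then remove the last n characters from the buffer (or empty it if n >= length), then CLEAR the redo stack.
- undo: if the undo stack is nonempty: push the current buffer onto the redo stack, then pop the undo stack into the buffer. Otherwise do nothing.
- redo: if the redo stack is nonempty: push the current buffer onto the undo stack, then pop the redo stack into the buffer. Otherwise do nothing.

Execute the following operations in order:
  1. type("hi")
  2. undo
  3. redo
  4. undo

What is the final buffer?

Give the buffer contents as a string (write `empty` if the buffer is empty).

Answer: empty

Derivation:
After op 1 (type): buf='hi' undo_depth=1 redo_depth=0
After op 2 (undo): buf='(empty)' undo_depth=0 redo_depth=1
After op 3 (redo): buf='hi' undo_depth=1 redo_depth=0
After op 4 (undo): buf='(empty)' undo_depth=0 redo_depth=1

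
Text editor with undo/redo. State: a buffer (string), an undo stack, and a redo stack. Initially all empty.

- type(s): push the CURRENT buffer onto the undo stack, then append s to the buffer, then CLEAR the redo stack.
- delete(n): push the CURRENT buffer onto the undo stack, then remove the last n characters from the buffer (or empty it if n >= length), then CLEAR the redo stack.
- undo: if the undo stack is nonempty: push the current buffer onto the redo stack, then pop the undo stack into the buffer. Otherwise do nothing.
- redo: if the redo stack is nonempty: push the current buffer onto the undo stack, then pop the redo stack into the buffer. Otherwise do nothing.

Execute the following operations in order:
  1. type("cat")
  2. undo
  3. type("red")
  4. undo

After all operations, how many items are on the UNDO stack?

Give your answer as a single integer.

After op 1 (type): buf='cat' undo_depth=1 redo_depth=0
After op 2 (undo): buf='(empty)' undo_depth=0 redo_depth=1
After op 3 (type): buf='red' undo_depth=1 redo_depth=0
After op 4 (undo): buf='(empty)' undo_depth=0 redo_depth=1

Answer: 0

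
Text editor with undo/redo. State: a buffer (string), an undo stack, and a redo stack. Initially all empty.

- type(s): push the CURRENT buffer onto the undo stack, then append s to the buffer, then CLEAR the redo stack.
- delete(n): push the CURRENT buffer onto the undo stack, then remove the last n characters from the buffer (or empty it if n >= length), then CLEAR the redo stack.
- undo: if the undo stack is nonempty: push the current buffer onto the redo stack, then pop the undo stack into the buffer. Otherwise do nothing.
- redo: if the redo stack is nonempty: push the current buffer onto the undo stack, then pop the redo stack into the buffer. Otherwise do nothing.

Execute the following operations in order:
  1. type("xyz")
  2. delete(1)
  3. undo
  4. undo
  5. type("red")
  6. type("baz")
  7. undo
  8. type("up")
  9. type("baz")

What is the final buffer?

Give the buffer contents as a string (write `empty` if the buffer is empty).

After op 1 (type): buf='xyz' undo_depth=1 redo_depth=0
After op 2 (delete): buf='xy' undo_depth=2 redo_depth=0
After op 3 (undo): buf='xyz' undo_depth=1 redo_depth=1
After op 4 (undo): buf='(empty)' undo_depth=0 redo_depth=2
After op 5 (type): buf='red' undo_depth=1 redo_depth=0
After op 6 (type): buf='redbaz' undo_depth=2 redo_depth=0
After op 7 (undo): buf='red' undo_depth=1 redo_depth=1
After op 8 (type): buf='redup' undo_depth=2 redo_depth=0
After op 9 (type): buf='redupbaz' undo_depth=3 redo_depth=0

Answer: redupbaz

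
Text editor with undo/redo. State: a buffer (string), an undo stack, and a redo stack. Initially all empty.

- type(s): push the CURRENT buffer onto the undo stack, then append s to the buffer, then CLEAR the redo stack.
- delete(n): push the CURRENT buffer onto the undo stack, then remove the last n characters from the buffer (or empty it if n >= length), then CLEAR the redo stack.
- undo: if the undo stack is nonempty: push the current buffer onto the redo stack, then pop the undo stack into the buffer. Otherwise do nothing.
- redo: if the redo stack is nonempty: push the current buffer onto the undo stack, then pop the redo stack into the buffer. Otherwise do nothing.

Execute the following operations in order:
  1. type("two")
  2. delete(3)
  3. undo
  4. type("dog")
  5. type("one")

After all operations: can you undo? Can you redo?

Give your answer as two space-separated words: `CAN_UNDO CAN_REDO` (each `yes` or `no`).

Answer: yes no

Derivation:
After op 1 (type): buf='two' undo_depth=1 redo_depth=0
After op 2 (delete): buf='(empty)' undo_depth=2 redo_depth=0
After op 3 (undo): buf='two' undo_depth=1 redo_depth=1
After op 4 (type): buf='twodog' undo_depth=2 redo_depth=0
After op 5 (type): buf='twodogone' undo_depth=3 redo_depth=0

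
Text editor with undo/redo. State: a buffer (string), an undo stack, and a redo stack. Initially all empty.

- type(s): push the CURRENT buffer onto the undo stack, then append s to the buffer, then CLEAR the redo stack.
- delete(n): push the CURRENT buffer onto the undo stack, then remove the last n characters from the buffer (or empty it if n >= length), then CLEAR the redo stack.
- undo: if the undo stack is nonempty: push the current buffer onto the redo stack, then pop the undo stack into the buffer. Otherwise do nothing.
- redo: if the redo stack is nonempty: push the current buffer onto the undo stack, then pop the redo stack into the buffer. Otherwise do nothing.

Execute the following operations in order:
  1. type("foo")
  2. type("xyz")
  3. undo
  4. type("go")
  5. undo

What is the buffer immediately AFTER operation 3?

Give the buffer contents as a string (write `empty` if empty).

After op 1 (type): buf='foo' undo_depth=1 redo_depth=0
After op 2 (type): buf='fooxyz' undo_depth=2 redo_depth=0
After op 3 (undo): buf='foo' undo_depth=1 redo_depth=1

Answer: foo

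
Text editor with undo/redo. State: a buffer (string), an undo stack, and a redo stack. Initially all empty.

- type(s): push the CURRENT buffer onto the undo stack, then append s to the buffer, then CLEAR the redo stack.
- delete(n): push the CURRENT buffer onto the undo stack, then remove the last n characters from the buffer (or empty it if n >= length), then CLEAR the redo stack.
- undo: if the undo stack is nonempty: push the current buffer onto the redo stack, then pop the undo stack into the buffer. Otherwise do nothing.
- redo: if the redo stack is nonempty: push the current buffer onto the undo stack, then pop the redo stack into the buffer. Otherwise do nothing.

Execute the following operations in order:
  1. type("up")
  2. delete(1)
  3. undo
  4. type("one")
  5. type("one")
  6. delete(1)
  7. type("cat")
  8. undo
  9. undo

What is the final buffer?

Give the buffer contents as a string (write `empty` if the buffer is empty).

Answer: uponeone

Derivation:
After op 1 (type): buf='up' undo_depth=1 redo_depth=0
After op 2 (delete): buf='u' undo_depth=2 redo_depth=0
After op 3 (undo): buf='up' undo_depth=1 redo_depth=1
After op 4 (type): buf='upone' undo_depth=2 redo_depth=0
After op 5 (type): buf='uponeone' undo_depth=3 redo_depth=0
After op 6 (delete): buf='uponeon' undo_depth=4 redo_depth=0
After op 7 (type): buf='uponeoncat' undo_depth=5 redo_depth=0
After op 8 (undo): buf='uponeon' undo_depth=4 redo_depth=1
After op 9 (undo): buf='uponeone' undo_depth=3 redo_depth=2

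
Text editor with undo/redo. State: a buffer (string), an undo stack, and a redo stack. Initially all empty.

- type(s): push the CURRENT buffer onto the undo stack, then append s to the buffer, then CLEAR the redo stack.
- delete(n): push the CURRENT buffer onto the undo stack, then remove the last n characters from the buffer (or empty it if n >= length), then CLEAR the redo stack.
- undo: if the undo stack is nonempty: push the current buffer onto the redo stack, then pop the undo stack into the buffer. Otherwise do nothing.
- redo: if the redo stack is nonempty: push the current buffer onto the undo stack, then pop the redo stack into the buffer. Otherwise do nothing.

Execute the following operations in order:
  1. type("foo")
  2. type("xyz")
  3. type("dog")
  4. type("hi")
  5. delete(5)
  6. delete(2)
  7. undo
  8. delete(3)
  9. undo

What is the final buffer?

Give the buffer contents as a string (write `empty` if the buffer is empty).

Answer: fooxyz

Derivation:
After op 1 (type): buf='foo' undo_depth=1 redo_depth=0
After op 2 (type): buf='fooxyz' undo_depth=2 redo_depth=0
After op 3 (type): buf='fooxyzdog' undo_depth=3 redo_depth=0
After op 4 (type): buf='fooxyzdoghi' undo_depth=4 redo_depth=0
After op 5 (delete): buf='fooxyz' undo_depth=5 redo_depth=0
After op 6 (delete): buf='foox' undo_depth=6 redo_depth=0
After op 7 (undo): buf='fooxyz' undo_depth=5 redo_depth=1
After op 8 (delete): buf='foo' undo_depth=6 redo_depth=0
After op 9 (undo): buf='fooxyz' undo_depth=5 redo_depth=1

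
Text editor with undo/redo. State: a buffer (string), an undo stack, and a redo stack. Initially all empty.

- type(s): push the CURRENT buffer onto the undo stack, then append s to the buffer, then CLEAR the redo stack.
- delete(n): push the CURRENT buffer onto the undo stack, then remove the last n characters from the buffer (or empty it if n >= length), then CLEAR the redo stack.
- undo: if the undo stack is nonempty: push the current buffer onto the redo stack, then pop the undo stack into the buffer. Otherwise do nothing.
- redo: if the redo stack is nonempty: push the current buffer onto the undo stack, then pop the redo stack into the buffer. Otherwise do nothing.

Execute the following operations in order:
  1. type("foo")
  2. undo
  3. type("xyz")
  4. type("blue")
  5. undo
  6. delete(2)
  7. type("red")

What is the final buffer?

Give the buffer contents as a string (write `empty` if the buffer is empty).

After op 1 (type): buf='foo' undo_depth=1 redo_depth=0
After op 2 (undo): buf='(empty)' undo_depth=0 redo_depth=1
After op 3 (type): buf='xyz' undo_depth=1 redo_depth=0
After op 4 (type): buf='xyzblue' undo_depth=2 redo_depth=0
After op 5 (undo): buf='xyz' undo_depth=1 redo_depth=1
After op 6 (delete): buf='x' undo_depth=2 redo_depth=0
After op 7 (type): buf='xred' undo_depth=3 redo_depth=0

Answer: xred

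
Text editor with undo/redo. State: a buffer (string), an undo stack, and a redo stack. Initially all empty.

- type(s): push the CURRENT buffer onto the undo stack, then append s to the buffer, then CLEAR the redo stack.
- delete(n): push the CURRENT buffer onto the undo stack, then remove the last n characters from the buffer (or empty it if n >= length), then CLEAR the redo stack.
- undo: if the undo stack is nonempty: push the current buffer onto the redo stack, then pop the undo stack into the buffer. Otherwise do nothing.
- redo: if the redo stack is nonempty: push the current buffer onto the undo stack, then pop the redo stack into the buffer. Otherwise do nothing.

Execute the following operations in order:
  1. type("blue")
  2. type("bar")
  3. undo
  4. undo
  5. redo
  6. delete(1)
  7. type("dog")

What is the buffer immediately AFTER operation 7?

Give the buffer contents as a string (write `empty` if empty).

Answer: bludog

Derivation:
After op 1 (type): buf='blue' undo_depth=1 redo_depth=0
After op 2 (type): buf='bluebar' undo_depth=2 redo_depth=0
After op 3 (undo): buf='blue' undo_depth=1 redo_depth=1
After op 4 (undo): buf='(empty)' undo_depth=0 redo_depth=2
After op 5 (redo): buf='blue' undo_depth=1 redo_depth=1
After op 6 (delete): buf='blu' undo_depth=2 redo_depth=0
After op 7 (type): buf='bludog' undo_depth=3 redo_depth=0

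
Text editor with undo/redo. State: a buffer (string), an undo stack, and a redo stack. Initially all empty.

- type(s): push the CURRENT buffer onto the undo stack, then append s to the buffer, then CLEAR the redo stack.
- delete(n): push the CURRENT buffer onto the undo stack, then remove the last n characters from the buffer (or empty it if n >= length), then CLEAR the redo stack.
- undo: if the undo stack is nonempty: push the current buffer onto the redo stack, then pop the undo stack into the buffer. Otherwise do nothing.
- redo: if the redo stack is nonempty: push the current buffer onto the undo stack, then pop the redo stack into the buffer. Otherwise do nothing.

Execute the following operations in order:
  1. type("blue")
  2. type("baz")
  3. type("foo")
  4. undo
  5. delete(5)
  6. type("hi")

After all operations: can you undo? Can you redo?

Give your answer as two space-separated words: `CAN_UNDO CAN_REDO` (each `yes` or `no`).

After op 1 (type): buf='blue' undo_depth=1 redo_depth=0
After op 2 (type): buf='bluebaz' undo_depth=2 redo_depth=0
After op 3 (type): buf='bluebazfoo' undo_depth=3 redo_depth=0
After op 4 (undo): buf='bluebaz' undo_depth=2 redo_depth=1
After op 5 (delete): buf='bl' undo_depth=3 redo_depth=0
After op 6 (type): buf='blhi' undo_depth=4 redo_depth=0

Answer: yes no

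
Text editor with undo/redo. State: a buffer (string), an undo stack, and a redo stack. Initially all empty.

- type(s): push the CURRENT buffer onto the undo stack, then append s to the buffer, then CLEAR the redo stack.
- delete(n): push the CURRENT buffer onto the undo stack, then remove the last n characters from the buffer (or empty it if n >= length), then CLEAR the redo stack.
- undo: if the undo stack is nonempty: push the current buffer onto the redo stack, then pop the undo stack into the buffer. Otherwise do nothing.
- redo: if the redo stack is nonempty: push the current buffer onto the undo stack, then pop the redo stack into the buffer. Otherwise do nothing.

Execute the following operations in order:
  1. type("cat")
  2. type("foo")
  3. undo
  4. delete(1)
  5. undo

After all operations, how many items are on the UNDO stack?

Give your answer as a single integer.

Answer: 1

Derivation:
After op 1 (type): buf='cat' undo_depth=1 redo_depth=0
After op 2 (type): buf='catfoo' undo_depth=2 redo_depth=0
After op 3 (undo): buf='cat' undo_depth=1 redo_depth=1
After op 4 (delete): buf='ca' undo_depth=2 redo_depth=0
After op 5 (undo): buf='cat' undo_depth=1 redo_depth=1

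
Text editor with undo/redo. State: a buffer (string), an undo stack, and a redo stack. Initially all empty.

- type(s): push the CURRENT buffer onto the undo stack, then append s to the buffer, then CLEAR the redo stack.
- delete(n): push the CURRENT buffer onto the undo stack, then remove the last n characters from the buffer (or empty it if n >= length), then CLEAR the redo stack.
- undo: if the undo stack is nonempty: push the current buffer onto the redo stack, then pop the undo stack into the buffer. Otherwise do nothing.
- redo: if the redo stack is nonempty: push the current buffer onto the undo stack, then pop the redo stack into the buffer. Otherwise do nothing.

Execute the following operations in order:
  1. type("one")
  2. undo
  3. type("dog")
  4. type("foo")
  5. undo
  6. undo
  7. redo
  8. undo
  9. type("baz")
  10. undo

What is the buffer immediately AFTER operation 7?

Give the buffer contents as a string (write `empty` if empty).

Answer: dog

Derivation:
After op 1 (type): buf='one' undo_depth=1 redo_depth=0
After op 2 (undo): buf='(empty)' undo_depth=0 redo_depth=1
After op 3 (type): buf='dog' undo_depth=1 redo_depth=0
After op 4 (type): buf='dogfoo' undo_depth=2 redo_depth=0
After op 5 (undo): buf='dog' undo_depth=1 redo_depth=1
After op 6 (undo): buf='(empty)' undo_depth=0 redo_depth=2
After op 7 (redo): buf='dog' undo_depth=1 redo_depth=1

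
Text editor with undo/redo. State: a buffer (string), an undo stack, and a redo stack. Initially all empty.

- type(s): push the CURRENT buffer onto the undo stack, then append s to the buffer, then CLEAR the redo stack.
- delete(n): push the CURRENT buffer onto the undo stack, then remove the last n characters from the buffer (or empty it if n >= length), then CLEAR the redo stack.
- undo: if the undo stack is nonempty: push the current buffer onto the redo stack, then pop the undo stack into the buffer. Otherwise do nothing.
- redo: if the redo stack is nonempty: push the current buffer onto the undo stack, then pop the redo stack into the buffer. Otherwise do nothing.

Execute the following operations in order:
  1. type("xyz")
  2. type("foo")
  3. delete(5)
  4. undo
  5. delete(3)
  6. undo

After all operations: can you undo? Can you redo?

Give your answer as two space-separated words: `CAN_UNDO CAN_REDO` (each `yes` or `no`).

After op 1 (type): buf='xyz' undo_depth=1 redo_depth=0
After op 2 (type): buf='xyzfoo' undo_depth=2 redo_depth=0
After op 3 (delete): buf='x' undo_depth=3 redo_depth=0
After op 4 (undo): buf='xyzfoo' undo_depth=2 redo_depth=1
After op 5 (delete): buf='xyz' undo_depth=3 redo_depth=0
After op 6 (undo): buf='xyzfoo' undo_depth=2 redo_depth=1

Answer: yes yes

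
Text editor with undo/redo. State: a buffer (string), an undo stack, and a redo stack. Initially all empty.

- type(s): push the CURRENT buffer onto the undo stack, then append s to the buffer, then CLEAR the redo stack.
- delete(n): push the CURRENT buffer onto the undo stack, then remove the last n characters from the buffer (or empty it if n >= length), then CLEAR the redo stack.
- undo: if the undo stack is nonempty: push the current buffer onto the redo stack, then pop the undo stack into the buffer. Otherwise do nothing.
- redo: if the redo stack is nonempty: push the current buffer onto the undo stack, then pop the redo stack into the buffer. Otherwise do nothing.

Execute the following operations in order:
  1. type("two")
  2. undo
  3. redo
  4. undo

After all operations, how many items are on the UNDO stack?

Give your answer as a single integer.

Answer: 0

Derivation:
After op 1 (type): buf='two' undo_depth=1 redo_depth=0
After op 2 (undo): buf='(empty)' undo_depth=0 redo_depth=1
After op 3 (redo): buf='two' undo_depth=1 redo_depth=0
After op 4 (undo): buf='(empty)' undo_depth=0 redo_depth=1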